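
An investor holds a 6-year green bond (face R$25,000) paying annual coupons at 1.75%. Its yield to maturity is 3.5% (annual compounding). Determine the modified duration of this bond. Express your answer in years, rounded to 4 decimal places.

Periodic yield y = 0.035. First find Macaulay duration:
  t   CF        PV=CF/(1+0.035)^t    t·PV
  1       437.50       422.7053       422.7053
  2       437.50       408.4109       816.8219
  3       437.50       394.5999     1,183.7998
  4       437.50       381.2560     1,525.0239
  5       437.50       368.3633     1,841.8163
  6    25,437.50    20,693.4226   124,160.5358
  Σ                 22,668.7581   129,950.7030
P = 22,668.7581; Macaulay duration = 129,950.7030 / 22,668.7581 = 5.73259 years.
Modified duration = D_Mac / (1 + y) = 5.73259 / 1.035 = 5.53873 years.

5.5387 years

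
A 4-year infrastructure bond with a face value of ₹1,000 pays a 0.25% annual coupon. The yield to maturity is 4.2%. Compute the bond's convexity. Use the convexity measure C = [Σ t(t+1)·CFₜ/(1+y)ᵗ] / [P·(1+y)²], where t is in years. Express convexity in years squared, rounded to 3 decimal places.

18.320

With y = 0.042:
  t   CF        PV=CF/(1+0.042)^t    t·PV        t(t+1)·PV
  1         2.50         2.3992         2.3992           4.7985
  2         2.50         2.3025         4.6051          13.8152
  3         2.50         2.2097         6.6292          26.5166
  4     1,002.50       850.3809     3,401.5237      17,007.6183
  Σ                    857.2924     3,415.1571      17,052.7486
P = 857.2924.
Convexity = Σ t(t+1)·PV / [P·(1+y)²] = 17,052.7486 / (857.2924 × 1.085764) = 18.32019.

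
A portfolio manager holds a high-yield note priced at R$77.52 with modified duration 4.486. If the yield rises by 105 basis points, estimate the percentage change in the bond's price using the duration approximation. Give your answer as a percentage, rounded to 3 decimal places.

Duration approximation: ΔP/P ≈ -D_mod · Δy = -4.486 × (+0.0105) = -0.047103.
As a percentage: -4.7103%.

-4.710%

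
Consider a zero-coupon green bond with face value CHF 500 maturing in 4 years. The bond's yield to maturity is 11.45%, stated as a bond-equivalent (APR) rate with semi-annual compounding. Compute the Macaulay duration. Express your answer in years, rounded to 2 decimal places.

A zero-coupon bond has a single cash flow at maturity, so its Macaulay duration equals its maturity: 4 years.
(Equivalently: 8 semi-annual periods ÷ 2 = 4 years.)

4.00 years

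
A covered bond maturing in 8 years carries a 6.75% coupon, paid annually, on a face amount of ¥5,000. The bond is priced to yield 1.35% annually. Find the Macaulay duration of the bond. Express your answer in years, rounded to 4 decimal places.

6.7092 years

Periodic yield y = 0.0135. Discount each cash flow and weight by its year:
  t   CF        PV=CF/(1+0.0135)^t    t·PV
  1       337.50       333.0044       333.0044
  2       337.50       328.5688       657.1375
  3       337.50       324.1922       972.5765
  4       337.50       319.8739     1,279.4955
  5       337.50       315.6131     1,578.0655
  6       337.50       311.4091     1,868.4544
  7       337.50       307.2610     2,150.8273
  8     5,337.50     4,794.5501    38,356.4010
  Σ                  7,034.4726    47,195.9622
Price P = Σ PV = 7,034.4726.
Macaulay duration = Σ(t·PV) / P = 47,195.9622 / 7,034.4726 = 6.70924 years.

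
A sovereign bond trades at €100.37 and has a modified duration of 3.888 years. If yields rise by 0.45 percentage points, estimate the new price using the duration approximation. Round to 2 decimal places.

€98.61

Duration approximation: ΔP/P ≈ -D_mod · Δy = -3.888 × (+0.0045) = -0.017496.
New price ≈ 100.37 × (1 - 0.017496) = 98.61392648.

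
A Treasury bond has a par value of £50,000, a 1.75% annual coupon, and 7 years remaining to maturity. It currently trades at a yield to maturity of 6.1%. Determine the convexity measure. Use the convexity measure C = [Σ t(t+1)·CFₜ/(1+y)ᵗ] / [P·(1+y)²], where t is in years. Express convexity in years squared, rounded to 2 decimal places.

With y = 0.061:
  t   CF        PV=CF/(1+0.061)^t    t·PV        t(t+1)·PV
  1       875.00       824.6937       824.6937       1,649.3874
  2       875.00       777.2796     1,554.5593       4,663.6778
  3       875.00       732.5915     2,197.7746       8,791.0985
  4       875.00       690.4727     2,761.8908      13,809.4542
  5       875.00       650.7754     3,253.8770      19,523.2623
  6       875.00       613.3604     3,680.1625      25,761.1378
  7    50,875.00    33,612.1842   235,285.2894   1,882,282.3154
  Σ                 37,901.3576   249,558.2474   1,956,480.3332
P = 37,901.3576.
Convexity = Σ t(t+1)·PV / [P·(1+y)²] = 1,956,480.3332 / (37,901.3576 × 1.125721) = 45.85534.

45.86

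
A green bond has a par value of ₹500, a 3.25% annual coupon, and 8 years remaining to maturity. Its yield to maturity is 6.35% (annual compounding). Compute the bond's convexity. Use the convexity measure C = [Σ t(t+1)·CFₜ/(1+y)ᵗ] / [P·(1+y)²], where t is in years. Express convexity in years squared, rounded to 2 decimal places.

53.84

With y = 0.0635:
  t   CF        PV=CF/(1+0.0635)^t    t·PV        t(t+1)·PV
  1        16.25        15.2797        15.2797          30.5595
  2        16.25        14.3674        28.7348          86.2044
  3        16.25        13.5095        40.5286         162.1146
  4        16.25        12.7029        50.8117         254.0583
  5        16.25        11.9444        59.7222         358.3333
  6        16.25        11.2313        67.3875         471.7128
  7        16.25        10.5607        73.9246         591.3967
  8       516.25       315.4715     2,523.7719      22,713.9470
  Σ                    405.0675     2,860.1611      24,668.3266
P = 405.0675.
Convexity = Σ t(t+1)·PV / [P·(1+y)²] = 24,668.3266 / (405.0675 × 1.131032) = 53.84400.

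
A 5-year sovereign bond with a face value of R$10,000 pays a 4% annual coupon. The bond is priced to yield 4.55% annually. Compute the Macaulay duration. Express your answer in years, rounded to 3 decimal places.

Periodic yield y = 0.0455. Discount each cash flow and weight by its year:
  t   CF        PV=CF/(1+0.0455)^t    t·PV
  1       400.00       382.5921       382.5921
  2       400.00       365.9417       731.8834
  3       400.00       350.0160     1,050.0480
  4       400.00       334.7833     1,339.1334
  5    10,400.00     8,325.5542    41,627.7711
  Σ                  9,758.8873    45,131.4279
Price P = Σ PV = 9,758.8873.
Macaulay duration = Σ(t·PV) / P = 45,131.4279 / 9,758.8873 = 4.62465 years.

4.625 years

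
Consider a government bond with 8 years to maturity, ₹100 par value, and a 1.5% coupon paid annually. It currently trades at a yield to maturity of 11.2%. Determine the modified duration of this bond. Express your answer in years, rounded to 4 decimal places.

6.6407 years

Periodic yield y = 0.112. First find Macaulay duration:
  t   CF        PV=CF/(1+0.112)^t    t·PV
  1         1.50         1.3489         1.3489
  2         1.50         1.2131         2.4261
  3         1.50         1.0909         3.2726
  4         1.50         0.9810         3.9240
  5         1.50         0.8822         4.4110
  6         1.50         0.7933         4.7601
  7         1.50         0.7134         4.9941
  8       101.50        43.4138       347.3104
  Σ                     50.4366       372.4472
P = 50.4366; Macaulay duration = 372.4472 / 50.4366 = 7.38446 years.
Modified duration = D_Mac / (1 + y) = 7.38446 / 1.112 = 6.64070 years.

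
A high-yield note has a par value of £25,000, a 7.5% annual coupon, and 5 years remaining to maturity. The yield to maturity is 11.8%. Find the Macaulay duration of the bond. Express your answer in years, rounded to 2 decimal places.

4.28 years

Periodic yield y = 0.118. Discount each cash flow and weight by its year:
  t   CF        PV=CF/(1+0.118)^t    t·PV
  1     1,875.00     1,677.1020     1,677.1020
  2     1,875.00     1,500.0912     3,000.1824
  3     1,875.00     1,341.7632     4,025.2895
  4     1,875.00     1,200.1459     4,800.5837
  5    26,875.00    15,386.4863    76,932.4316
  Σ                 21,105.5886    90,435.5892
Price P = Σ PV = 21,105.5886.
Macaulay duration = Σ(t·PV) / P = 90,435.5892 / 21,105.5886 = 4.28491 years.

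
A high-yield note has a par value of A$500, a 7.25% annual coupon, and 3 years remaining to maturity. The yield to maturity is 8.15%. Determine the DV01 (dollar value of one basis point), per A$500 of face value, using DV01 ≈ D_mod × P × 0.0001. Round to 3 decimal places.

A$0.126

Periodic yield y = 0.0815.
  t   CF        PV=CF/(1+0.0815)^t    t·PV
  1        36.25        33.5183        33.5183
  2        36.25        30.9924        61.9848
  3       536.25       423.9237     1,271.7712
  Σ                    488.4344     1,367.2742
P = 488.4344; D_Mac = 2.79930 yrs; D_mod = 2.58835 yrs.
DV01 ≈ 2.58835 × 488.4344 × 0.0001 = 0.126424.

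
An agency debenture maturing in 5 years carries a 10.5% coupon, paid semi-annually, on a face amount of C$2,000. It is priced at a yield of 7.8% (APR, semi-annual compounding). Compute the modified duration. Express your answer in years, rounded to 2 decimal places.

Periodic yield y = 0.039. First find Macaulay duration:
  t   CF        PV=CF/(1+0.039)^t    t·PV
  1       105.00       101.0587       101.0587
  2       105.00        97.2654       194.5307
  3       105.00        93.6144       280.8432
  4       105.00        90.1005       360.4019
  5       105.00        86.7185       433.5923
  6       105.00        83.4634       500.7803
  7       105.00        80.3305       562.3135
  8       105.00        77.3152       618.5216
  9       105.00        74.4131       669.7179
  10    2,105.00     1,435.8088    14,358.0885
  Σ                  2,220.0884    18,079.8487
P = 2,220.0884; Macaulay duration = 18,079.8487 / 2,220.0884 = 8.14375 half-year periods = 4.07188 years.
Modified duration = D_Mac / (1 + y) = 4.07188 / 1.039 = 3.91903 years.

3.92 years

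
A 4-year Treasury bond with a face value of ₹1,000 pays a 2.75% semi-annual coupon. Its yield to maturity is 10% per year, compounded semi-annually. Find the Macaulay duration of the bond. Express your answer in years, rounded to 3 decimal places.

3.782 years

Periodic yield y = 0.05. Discount each cash flow and weight by its period:
  t   CF        PV=CF/(1+0.05)^t    t·PV
  1        13.75        13.0952        13.0952
  2        13.75        12.4717        24.9433
  3        13.75        11.8778        35.6333
  4        13.75        11.3122        45.2486
  5        13.75        10.7735        53.8674
  6        13.75        10.2605        61.5628
  7        13.75         9.7719        68.4031
  8     1,013.75       686.1459     5,489.1672
  Σ                    765.7085     5,791.9210
Price P = Σ PV = 765.7085.
Macaulay duration = Σ(t·PV) / P = 5,791.9210 / 765.7085 = 7.56413 half-year periods.
In years: 7.56413 / 2 = 3.78207 years.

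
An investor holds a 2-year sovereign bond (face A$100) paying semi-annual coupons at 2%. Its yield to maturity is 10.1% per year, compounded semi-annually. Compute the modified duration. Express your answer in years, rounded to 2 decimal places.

Periodic yield y = 0.0505. First find Macaulay duration:
  t   CF        PV=CF/(1+0.0505)^t    t·PV
  1         1.00         0.9519         0.9519
  2         1.00         0.9062         1.8123
  3         1.00         0.8626         2.5878
  4       101.00        82.9349       331.7395
  Σ                     85.6556       337.0915
P = 85.6556; Macaulay duration = 337.0915 / 85.6556 = 3.93543 half-year periods = 1.96772 years.
Modified duration = D_Mac / (1 + y) = 1.96772 / 1.0505 = 1.87312 years.

1.87 years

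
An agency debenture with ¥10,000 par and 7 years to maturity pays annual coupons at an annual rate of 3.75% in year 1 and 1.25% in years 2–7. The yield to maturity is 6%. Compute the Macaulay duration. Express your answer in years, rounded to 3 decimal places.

Periodic yield y = 0.06. Discount each cash flow and weight by its year:
  t   CF        PV=CF/(1+0.06)^t    t·PV
  1       375.00       353.7736       353.7736
  2       125.00       111.2496       222.4991
  3       125.00       104.9524       314.8572
  4       125.00        99.0117       396.0468
  5       125.00        93.4073       467.0364
  6       125.00        88.1201       528.7204
  7    10,125.00     6,733.7033    47,135.9229
  Σ                  7,584.2179    49,418.8564
Price P = Σ PV = 7,584.2179.
Macaulay duration = Σ(t·PV) / P = 49,418.8564 / 7,584.2179 = 6.51601 years.

6.516 years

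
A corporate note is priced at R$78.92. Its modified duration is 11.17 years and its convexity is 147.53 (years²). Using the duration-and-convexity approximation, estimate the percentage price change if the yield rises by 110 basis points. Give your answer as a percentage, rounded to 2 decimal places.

-11.39%

Duration effect: -D_mod·Δy = -11.17 × (+0.011) = -0.122870
Convexity effect: ½·C·(Δy)² = 0.5 × 147.53 × (0.011)² = +0.008925565
ΔP/P ≈ -0.122870 + 0.008925565 = -0.113944435
= -11.3944435%.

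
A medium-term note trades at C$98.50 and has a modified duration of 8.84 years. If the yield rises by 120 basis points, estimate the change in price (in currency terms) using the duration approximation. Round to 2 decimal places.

-C$10.45

Duration approximation: ΔP/P ≈ -D_mod · Δy = -8.84 × (+0.012) = -0.106080.
ΔP ≈ 98.50 × (-0.106080) = -10.44888.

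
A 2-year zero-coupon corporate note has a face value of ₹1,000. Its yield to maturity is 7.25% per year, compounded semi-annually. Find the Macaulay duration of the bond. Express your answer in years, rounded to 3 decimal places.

2.000 years

A zero-coupon bond has a single cash flow at maturity, so its Macaulay duration equals its maturity: 2 years.
(Equivalently: 4 semi-annual periods ÷ 2 = 2 years.)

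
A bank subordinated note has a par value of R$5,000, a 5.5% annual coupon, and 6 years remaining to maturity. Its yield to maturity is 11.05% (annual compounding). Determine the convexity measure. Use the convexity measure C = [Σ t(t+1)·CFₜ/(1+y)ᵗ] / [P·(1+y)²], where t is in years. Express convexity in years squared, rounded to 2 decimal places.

27.73

With y = 0.1105:
  t   CF        PV=CF/(1+0.1105)^t    t·PV        t(t+1)·PV
  1       275.00       247.6362       247.6362         495.2724
  2       275.00       222.9952       445.9905       1,337.9714
  3       275.00       200.8061       602.4184       2,409.6738
  4       275.00       180.8250       723.2999       3,616.4997
  5       275.00       162.8320       814.1602       4,884.9614
  6     5,275.00     2,812.6202    16,875.7210     118,130.0471
  Σ                  3,827.7148    19,709.2263     130,874.4257
P = 3,827.7148.
Convexity = Σ t(t+1)·PV / [P·(1+y)²] = 130,874.4257 / (3,827.7148 × 1.233210) = 27.72542.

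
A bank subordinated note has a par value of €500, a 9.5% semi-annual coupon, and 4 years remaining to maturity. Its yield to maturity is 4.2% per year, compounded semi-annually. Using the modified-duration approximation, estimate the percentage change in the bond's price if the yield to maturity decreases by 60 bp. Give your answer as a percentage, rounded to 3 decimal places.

Periodic yield y = 0.021. Modified duration first:
  t   CF        PV=CF/(1+0.021)^t    t·PV
  1        23.75        23.2615        23.2615
  2        23.75        22.7831        45.5661
  3        23.75        22.3145        66.9434
  4        23.75        21.8555        87.4220
  5        23.75        21.4060       107.0298
  6        23.75        20.9657       125.7941
  7        23.75        20.5345       143.7413
  8       523.75       443.5250     3,548.2000
  Σ                    596.6456     4,147.9582
P = 596.6456; D_Mac = 6.95213 half-year periods = 3.47607 yrs; D_mod = 3.47607/(1+0.021) = 3.40457 yrs.
ΔP/P ≈ -D_mod · Δy = -3.40457 × (-0.006) = +0.020427 = +2.0427%.

+2.043%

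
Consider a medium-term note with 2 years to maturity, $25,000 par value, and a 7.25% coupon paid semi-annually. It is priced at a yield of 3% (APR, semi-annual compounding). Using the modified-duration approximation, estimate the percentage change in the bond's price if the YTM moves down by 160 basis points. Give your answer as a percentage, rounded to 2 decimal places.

+3.00%

Periodic yield y = 0.015. Modified duration first:
  t   CF        PV=CF/(1+0.015)^t    t·PV
  1       906.25       892.8571       892.8571
  2       906.25       879.6622     1,759.3244
  3       906.25       866.6623     2,599.9868
  4    25,906.25    24,408.4602    97,633.8409
  Σ                 27,047.6418   102,886.0093
P = 27,047.6418; D_Mac = 3.80388 half-year periods = 1.90194 yrs; D_mod = 1.90194/(1+0.015) = 1.87383 yrs.
ΔP/P ≈ -D_mod · Δy = -1.87383 × (-0.016) = +0.029981 = +2.9981%.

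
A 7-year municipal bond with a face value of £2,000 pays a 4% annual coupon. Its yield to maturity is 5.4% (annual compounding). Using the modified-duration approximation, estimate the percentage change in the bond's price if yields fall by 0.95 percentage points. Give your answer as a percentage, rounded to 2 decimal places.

+5.59%

Periodic yield y = 0.054. Modified duration first:
  t   CF        PV=CF/(1+0.054)^t    t·PV
  1        80.00        75.9013        75.9013
  2        80.00        72.0126       144.0253
  3        80.00        68.3232       204.9696
  4        80.00        64.8228       259.2911
  5        80.00        61.5017       307.5084
  6        80.00        58.3507       350.1044
  7     2,080.00     1,439.3919    10,075.7434
  Σ                  1,840.3043    11,417.5434
P = 1,840.3043; D_Mac = 6.20416 yrs; D_mod = 6.20416/(1+0.054) = 5.88630 yrs.
ΔP/P ≈ -D_mod · Δy = -5.88630 × (-0.0095) = +0.055920 = +5.5920%.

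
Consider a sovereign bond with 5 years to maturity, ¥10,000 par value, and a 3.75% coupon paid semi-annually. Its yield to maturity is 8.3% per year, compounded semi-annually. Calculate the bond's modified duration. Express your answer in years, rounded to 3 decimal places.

Periodic yield y = 0.0415. First find Macaulay duration:
  t   CF        PV=CF/(1+0.0415)^t    t·PV
  1       187.50       180.0288       180.0288
  2       187.50       172.8553       345.7106
  3       187.50       165.9677       497.9030
  4       187.50       159.3544       637.4178
  5       187.50       153.0047       765.0237
  6       187.50       146.9081       881.4484
  7       187.50       141.0543       987.3802
  8       187.50       135.4338     1,083.4704
  9       187.50       130.0373     1,170.3353
  10   10,187.50     6,783.8288    67,838.2879
  Σ                  8,168.4732    74,387.0061
P = 8,168.4732; Macaulay duration = 74,387.0061 / 8,168.4732 = 9.10660 half-year periods = 4.55330 years.
Modified duration = D_Mac / (1 + y) = 4.55330 / 1.0415 = 4.37187 years.

4.372 years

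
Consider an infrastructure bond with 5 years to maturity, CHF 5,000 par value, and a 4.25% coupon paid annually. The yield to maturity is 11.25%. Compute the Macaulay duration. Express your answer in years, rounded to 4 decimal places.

4.5352 years

Periodic yield y = 0.1125. Discount each cash flow and weight by its year:
  t   CF        PV=CF/(1+0.1125)^t    t·PV
  1       212.50       191.0112       191.0112
  2       212.50       171.6955       343.3910
  3       212.50       154.3330       462.9991
  4       212.50       138.7263       554.9053
  5     5,212.50     3,058.7640    15,293.8200
  Σ                  3,714.5301    16,846.1266
Price P = Σ PV = 3,714.5301.
Macaulay duration = Σ(t·PV) / P = 16,846.1266 / 3,714.5301 = 4.53520 years.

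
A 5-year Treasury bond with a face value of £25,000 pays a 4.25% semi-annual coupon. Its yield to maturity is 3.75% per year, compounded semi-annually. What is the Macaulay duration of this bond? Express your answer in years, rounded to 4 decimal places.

4.5629 years

Periodic yield y = 0.01875. Discount each cash flow and weight by its period:
  t   CF        PV=CF/(1+0.01875)^t    t·PV
  1       531.25       521.4724       521.4724
  2       531.25       511.8747     1,023.7495
  3       531.25       502.4537     1,507.3612
  4       531.25       493.2061     1,972.8245
  5       531.25       484.1287     2,420.6435
  6       531.25       475.2184     2,851.3102
  7       531.25       466.4720     3,265.3041
  8       531.25       457.8866     3,663.0931
  9       531.25       449.4593     4,045.1335
  10   25,531.25    21,202.9291   212,029.2908
  Σ                 25,565.1011   233,300.1827
Price P = Σ PV = 25,565.1011.
Macaulay duration = Σ(t·PV) / P = 233,300.1827 / 25,565.1011 = 9.12573 half-year periods.
In years: 9.12573 / 2 = 4.56286 years.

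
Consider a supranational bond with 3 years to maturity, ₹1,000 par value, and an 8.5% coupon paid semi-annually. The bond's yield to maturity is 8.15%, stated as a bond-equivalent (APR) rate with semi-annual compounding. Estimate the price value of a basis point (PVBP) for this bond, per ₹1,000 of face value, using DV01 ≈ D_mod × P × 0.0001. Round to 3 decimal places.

Periodic yield y = 0.04075.
  t   CF        PV=CF/(1+0.04075)^t    t·PV
  1        42.50        40.8359        40.8359
  2        42.50        39.2370        78.4741
  3        42.50        37.7007       113.1022
  4        42.50        36.2246       144.8983
  5        42.50        34.8062       174.0311
  6     1,042.50       820.3469     4,922.0815
  Σ                  1,009.1514     5,473.4230
P = 1,009.1514; D_Mac = 5.42379 half-year periods = 2.71189 yrs; D_mod = 2.60571 yrs.
DV01 ≈ 2.60571 × 1,009.1514 × 0.0001 = 0.262956.

₹0.263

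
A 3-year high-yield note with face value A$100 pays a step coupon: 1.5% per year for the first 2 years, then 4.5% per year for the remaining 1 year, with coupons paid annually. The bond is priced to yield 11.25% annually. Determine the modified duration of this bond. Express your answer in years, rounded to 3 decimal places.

Periodic yield y = 0.1125. First find Macaulay duration:
  t   CF        PV=CF/(1+0.1125)^t    t·PV
  1         1.50         1.3483         1.3483
  2         1.50         1.2120         2.4239
  3       104.50        75.8955       227.6866
  Σ                     78.4558       231.4589
P = 78.4558; Macaulay duration = 231.4589 / 78.4558 = 2.95018 years.
Modified duration = D_Mac / (1 + y) = 2.95018 / 1.1125 = 2.65185 years.

2.652 years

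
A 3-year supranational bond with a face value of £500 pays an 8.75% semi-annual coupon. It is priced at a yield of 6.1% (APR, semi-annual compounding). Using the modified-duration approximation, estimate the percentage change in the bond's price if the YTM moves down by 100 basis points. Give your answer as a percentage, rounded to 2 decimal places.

+2.63%

Periodic yield y = 0.0305. Modified duration first:
  t   CF        PV=CF/(1+0.0305)^t    t·PV
  1       21.875        21.2276        21.2276
  2       21.875        20.5993        41.1986
  3       21.875        19.9896        59.9688
  4       21.875        19.3980        77.5918
  5       21.875        18.8238        94.1192
  6      521.875       435.7913     2,614.7476
  Σ                    535.8295     2,908.8535
P = 535.8295; D_Mac = 5.42869 half-year periods = 2.71435 yrs; D_mod = 2.71435/(1+0.0305) = 2.63401 yrs.
ΔP/P ≈ -D_mod · Δy = -2.63401 × (-0.01) = +0.026340 = +2.6340%.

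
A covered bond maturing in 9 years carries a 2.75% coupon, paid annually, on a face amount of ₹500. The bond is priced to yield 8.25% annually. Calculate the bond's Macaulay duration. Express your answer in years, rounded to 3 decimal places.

Periodic yield y = 0.0825. Discount each cash flow and weight by its year:
  t   CF        PV=CF/(1+0.0825)^t    t·PV
  1        13.75        12.7021        12.7021
  2        13.75        11.7340        23.4680
  3        13.75        10.8397        32.5192
  4        13.75        10.0136        40.0545
  5        13.75         9.2505        46.2523
  6        13.75         8.5455        51.2727
  7        13.75         7.8942        55.2593
  8        13.75         7.2926        58.3404
  9       513.75       251.7101     2,265.3911
  Σ                    329.9822     2,585.2597
Price P = Σ PV = 329.9822.
Macaulay duration = Σ(t·PV) / P = 2,585.2597 / 329.9822 = 7.83454 years.

7.835 years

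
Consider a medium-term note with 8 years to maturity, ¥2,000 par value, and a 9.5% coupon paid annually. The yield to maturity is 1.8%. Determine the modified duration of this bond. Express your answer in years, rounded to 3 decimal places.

6.279 years

Periodic yield y = 0.018. First find Macaulay duration:
  t   CF        PV=CF/(1+0.018)^t    t·PV
  1       190.00       186.6405       186.6405
  2       190.00       183.3403       366.6807
  3       190.00       180.0986       540.2957
  4       190.00       176.9141       707.6565
  5       190.00       173.7860       868.9298
  6       190.00       170.7131     1,024.2788
  7       190.00       167.6946     1,173.8624
  8     2,190.00     1,898.7242    15,189.7938
  Σ                  3,137.9115    20,058.1382
P = 3,137.9115; Macaulay duration = 20,058.1382 / 3,137.9115 = 6.39219 years.
Modified duration = D_Mac / (1 + y) = 6.39219 / 1.018 = 6.27917 years.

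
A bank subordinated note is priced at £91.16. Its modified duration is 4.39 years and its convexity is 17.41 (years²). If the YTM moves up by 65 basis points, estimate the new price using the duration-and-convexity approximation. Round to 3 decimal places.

Duration effect: -D_mod·Δy = -4.39 × (+0.0065) = -0.028535
Convexity effect: ½·C·(Δy)² = 0.5 × 17.41 × (0.0065)² = +0.00036778625
ΔP/P ≈ -0.028535 + 0.00036778625 = -0.02816721375
New price ≈ 91.16 × (1 - 0.02816721375) = 88.59227679455.

£88.592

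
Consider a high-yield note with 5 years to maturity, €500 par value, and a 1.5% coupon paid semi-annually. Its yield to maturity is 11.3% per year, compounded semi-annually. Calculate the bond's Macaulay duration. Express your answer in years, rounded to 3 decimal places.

Periodic yield y = 0.0565. Discount each cash flow and weight by its period:
  t   CF        PV=CF/(1+0.0565)^t    t·PV
  1         3.75         3.5495         3.5495
  2         3.75         3.3596         6.7193
  3         3.75         3.1800         9.5399
  4         3.75         3.0099        12.0396
  5         3.75         2.8489        14.2447
  6         3.75         2.6966        16.1795
  7         3.75         2.5524        17.8666
  8         3.75         2.4159        19.3270
  9         3.75         2.2867        20.5801
  10      503.75       290.7502     2,907.5022
  Σ                    316.6497     3,027.5485
Price P = Σ PV = 316.6497.
Macaulay duration = Σ(t·PV) / P = 3,027.5485 / 316.6497 = 9.56119 half-year periods.
In years: 9.56119 / 2 = 4.78060 years.

4.781 years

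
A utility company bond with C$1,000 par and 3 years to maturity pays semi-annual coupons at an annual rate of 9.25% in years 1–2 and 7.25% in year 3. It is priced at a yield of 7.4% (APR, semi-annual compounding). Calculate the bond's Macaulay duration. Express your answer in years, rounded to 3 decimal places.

2.695 years

Periodic yield y = 0.037. Discount each cash flow and weight by its period:
  t   CF        PV=CF/(1+0.037)^t    t·PV
  1        46.25        44.5998        44.5998
  2        46.25        43.0085        86.0170
  3        46.25        41.4740       124.4219
  4        46.25        39.9942       159.9767
  5        36.25        30.2283       151.1417
  6     1,036.25       833.2820     4,999.6921
  Σ                  1,032.5868     5,565.8491
Price P = Σ PV = 1,032.5868.
Macaulay duration = Σ(t·PV) / P = 5,565.8491 / 1,032.5868 = 5.39020 half-year periods.
In years: 5.39020 / 2 = 2.69510 years.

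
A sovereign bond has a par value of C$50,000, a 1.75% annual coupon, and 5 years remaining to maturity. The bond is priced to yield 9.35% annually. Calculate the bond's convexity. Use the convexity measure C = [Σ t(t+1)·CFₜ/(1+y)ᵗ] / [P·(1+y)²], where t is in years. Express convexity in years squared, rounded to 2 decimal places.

23.71

With y = 0.0935:
  t   CF        PV=CF/(1+0.0935)^t    t·PV        t(t+1)·PV
  1       875.00       800.1829       800.1829       1,600.3658
  2       875.00       731.7631     1,463.5261       4,390.5783
  3       875.00       669.1935     2,007.5804       8,030.3216
  4       875.00       611.9739     2,447.8956      12,239.4781
  5    50,875.00    32,539.4708   162,697.3539     976,184.1235
  Σ                 35,352.5841   169,416.5389   1,002,444.8673
P = 35,352.5841.
Convexity = Σ t(t+1)·PV / [P·(1+y)²] = 1,002,444.8673 / (35,352.5841 × 1.195742) = 23.71383.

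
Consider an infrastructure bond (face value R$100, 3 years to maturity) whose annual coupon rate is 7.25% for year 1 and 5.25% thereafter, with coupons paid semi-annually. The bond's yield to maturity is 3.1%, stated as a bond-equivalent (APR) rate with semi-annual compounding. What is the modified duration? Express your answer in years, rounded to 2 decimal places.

2.74 years

Periodic yield y = 0.0155. First find Macaulay duration:
  t   CF        PV=CF/(1+0.0155)^t    t·PV
  1        3.625         3.5697         3.5697
  2        3.625         3.5152         7.0304
  3        2.625         2.5066         7.5199
  4        2.625         2.4684         9.8735
  5        2.625         2.4307        12.1535
  6      102.625        93.5780       561.4678
  Σ                    108.0685       601.6146
P = 108.0685; Macaulay duration = 601.6146 / 108.0685 = 5.56697 half-year periods = 2.78349 years.
Modified duration = D_Mac / (1 + y) = 2.78349 / 1.0155 = 2.74100 years.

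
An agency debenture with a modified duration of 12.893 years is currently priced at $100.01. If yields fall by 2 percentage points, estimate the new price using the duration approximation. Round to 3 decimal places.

$125.799

Duration approximation: ΔP/P ≈ -D_mod · Δy = -12.893 × (-0.02) = +0.257860.
New price ≈ 100.01 × (1 + 0.257860) = 125.7985786.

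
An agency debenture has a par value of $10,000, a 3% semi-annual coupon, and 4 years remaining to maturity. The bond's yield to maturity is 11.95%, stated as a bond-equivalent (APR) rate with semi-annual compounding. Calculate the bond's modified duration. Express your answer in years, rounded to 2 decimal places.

Periodic yield y = 0.05975. First find Macaulay duration:
  t   CF        PV=CF/(1+0.05975)^t    t·PV
  1       150.00       141.5428       141.5428
  2       150.00       133.5625       267.1249
  3       150.00       126.0320       378.0961
  4       150.00       118.9262       475.7048
  5       150.00       112.2210       561.1050
  6       150.00       105.8938       635.3631
  7       150.00        99.9234       699.4639
  8    10,150.00     6,380.2639    51,042.1110
  Σ                  7,218.3657    54,200.5116
P = 7,218.3657; Macaulay duration = 54,200.5116 / 7,218.3657 = 7.50870 half-year periods = 3.75435 years.
Modified duration = D_Mac / (1 + y) = 3.75435 / 1.05975 = 3.54267 years.

3.54 years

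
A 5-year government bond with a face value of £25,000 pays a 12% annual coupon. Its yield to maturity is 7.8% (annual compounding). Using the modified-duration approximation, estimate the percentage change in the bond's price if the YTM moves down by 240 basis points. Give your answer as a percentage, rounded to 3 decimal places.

+9.159%

Periodic yield y = 0.078. Modified duration first:
  t   CF        PV=CF/(1+0.078)^t    t·PV
  1     3,000.00     2,782.9314     2,782.9314
  2     3,000.00     2,581.5690     5,163.1379
  3     3,000.00     2,394.7764     7,184.3292
  4     3,000.00     2,221.4995     8,885.9978
  5    28,000.00    19,233.7615    96,168.8076
  Σ                 29,214.5377   120,185.2040
P = 29,214.5377; D_Mac = 4.11388 yrs; D_mod = 4.11388/(1+0.078) = 3.81622 yrs.
ΔP/P ≈ -D_mod · Δy = -3.81622 × (-0.024) = +0.091589 = +9.1589%.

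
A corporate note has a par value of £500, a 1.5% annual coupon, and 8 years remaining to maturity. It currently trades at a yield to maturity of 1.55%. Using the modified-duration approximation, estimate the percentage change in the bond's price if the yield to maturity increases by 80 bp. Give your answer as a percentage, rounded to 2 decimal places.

Periodic yield y = 0.0155. Modified duration first:
  t   CF        PV=CF/(1+0.0155)^t    t·PV
  1         7.50         7.3855         7.3855
  2         7.50         7.2728        14.5456
  3         7.50         7.1618        21.4854
  4         7.50         7.0525        28.2099
  5         7.50         6.9448        34.7242
  6         7.50         6.8388        41.0330
  7         7.50         6.7344        47.1411
  8       507.50       448.7419     3,589.9352
  Σ                    498.1326     3,784.4598
P = 498.1326; D_Mac = 7.59729 yrs; D_mod = 7.59729/(1+0.0155) = 7.48133 yrs.
ΔP/P ≈ -D_mod · Δy = -7.48133 × (+0.008) = -0.059851 = -5.9851%.

-5.99%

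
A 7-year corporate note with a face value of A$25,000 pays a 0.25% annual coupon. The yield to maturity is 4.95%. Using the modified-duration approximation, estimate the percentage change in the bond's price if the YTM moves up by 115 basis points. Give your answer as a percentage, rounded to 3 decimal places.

Periodic yield y = 0.0495. Modified duration first:
  t   CF        PV=CF/(1+0.0495)^t    t·PV
  1        62.50        59.5522        59.5522
  2        62.50        56.7434       113.4867
  3        62.50        54.0671       162.2012
  4        62.50        51.5170       206.0678
  5        62.50        49.0871       245.4357
  6        62.50        46.7719       280.6316
  7    25,062.50    17,870.9356   125,096.5491
  Σ                 18,188.6742   126,163.9244
P = 18,188.6742; D_Mac = 6.93640 yrs; D_mod = 6.93640/(1+0.0495) = 6.60924 yrs.
ΔP/P ≈ -D_mod · Δy = -6.60924 × (+0.0115) = -0.076006 = -7.6006%.

-7.601%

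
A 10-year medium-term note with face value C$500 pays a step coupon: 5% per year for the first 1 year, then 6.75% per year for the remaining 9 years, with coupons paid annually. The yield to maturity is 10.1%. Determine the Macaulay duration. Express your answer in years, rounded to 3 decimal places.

Periodic yield y = 0.101. Discount each cash flow and weight by its year:
  t   CF        PV=CF/(1+0.101)^t    t·PV
  1        25.00        22.7066        22.7066
  2        33.75        27.8419        55.6838
  3        33.75        25.2878        75.8635
  4        33.75        22.9681        91.8723
  5        33.75        20.8611       104.3055
  6        33.75        18.9474       113.6845
  7        33.75        17.2093       120.4649
  8        33.75        15.6306       125.0447
  9        33.75        14.1967       127.7704
  10      533.75       203.9223     2,039.2229
  Σ                    389.5718     2,876.6192
Price P = Σ PV = 389.5718.
Macaulay duration = Σ(t·PV) / P = 2,876.6192 / 389.5718 = 7.38405 years.

7.384 years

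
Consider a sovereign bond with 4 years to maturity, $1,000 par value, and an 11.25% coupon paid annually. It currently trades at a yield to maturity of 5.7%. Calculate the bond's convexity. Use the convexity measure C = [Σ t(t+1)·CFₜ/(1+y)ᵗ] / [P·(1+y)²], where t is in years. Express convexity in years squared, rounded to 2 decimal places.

14.84

With y = 0.057:
  t   CF        PV=CF/(1+0.057)^t    t·PV        t(t+1)·PV
  1       112.50       106.4333       106.4333         212.8666
  2       112.50       100.6938       201.3875         604.1625
  3       112.50        95.2637       285.7912       1,143.1647
  4     1,112.50       891.2511     3,565.0043      17,825.0217
  Σ                  1,193.6419     4,158.6163      19,785.2155
P = 1,193.6419.
Convexity = Σ t(t+1)·PV / [P·(1+y)²] = 19,785.2155 / (1,193.6419 × 1.117249) = 14.83600.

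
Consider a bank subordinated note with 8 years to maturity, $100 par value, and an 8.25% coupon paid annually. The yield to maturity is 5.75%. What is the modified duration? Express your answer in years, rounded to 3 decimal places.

Periodic yield y = 0.0575. First find Macaulay duration:
  t   CF        PV=CF/(1+0.0575)^t    t·PV
  1         8.25         7.8014         7.8014
  2         8.25         7.3772        14.7545
  3         8.25         6.9761        20.9283
  4         8.25         6.5968        26.3871
  5         8.25         6.2381        31.1905
  6         8.25         5.8989        35.3935
  7         8.25         5.5782        39.0472
  8       108.25        69.2126       553.7005
  Σ                    115.6793       729.2029
P = 115.6793; Macaulay duration = 729.2029 / 115.6793 = 6.30366 years.
Modified duration = D_Mac / (1 + y) = 6.30366 / 1.0575 = 5.96091 years.

5.961 years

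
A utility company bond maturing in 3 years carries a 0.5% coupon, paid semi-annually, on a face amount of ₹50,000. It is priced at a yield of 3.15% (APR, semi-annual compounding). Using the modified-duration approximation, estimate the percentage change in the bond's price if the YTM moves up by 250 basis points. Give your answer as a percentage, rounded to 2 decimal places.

-7.34%

Periodic yield y = 0.01575. Modified duration first:
  t   CF        PV=CF/(1+0.01575)^t    t·PV
  1       125.00       123.0618       123.0618
  2       125.00       121.1536       242.3072
  3       125.00       119.2750       357.8251
  4       125.00       117.4256       469.7023
  5       125.00       115.6048       578.0240
  6    50,125.00    45,638.7141   273,832.2848
  Σ                 46,235.2349   275,603.2051
P = 46,235.2349; D_Mac = 5.96089 half-year periods = 2.98045 yrs; D_mod = 2.98045/(1+0.01575) = 2.93423 yrs.
ΔP/P ≈ -D_mod · Δy = -2.93423 × (+0.025) = -0.073356 = -7.3356%.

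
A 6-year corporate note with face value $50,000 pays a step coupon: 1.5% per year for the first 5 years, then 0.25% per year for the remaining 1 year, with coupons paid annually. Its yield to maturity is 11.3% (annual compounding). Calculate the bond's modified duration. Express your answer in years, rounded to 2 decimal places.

5.12 years

Periodic yield y = 0.113. First find Macaulay duration:
  t   CF        PV=CF/(1+0.113)^t    t·PV
  1       750.00       673.8544       673.8544
  2       750.00       605.4398     1,210.8795
  3       750.00       543.9710     1,631.9131
  4       750.00       488.7431     1,954.9723
  5       750.00       439.1222     2,195.6112
  6    50,125.00    26,368.3770   158,210.2621
  Σ                 29,119.5076   165,877.4926
P = 29,119.5076; Macaulay duration = 165,877.4926 / 29,119.5076 = 5.69644 years.
Modified duration = D_Mac / (1 + y) = 5.69644 / 1.113 = 5.11809 years.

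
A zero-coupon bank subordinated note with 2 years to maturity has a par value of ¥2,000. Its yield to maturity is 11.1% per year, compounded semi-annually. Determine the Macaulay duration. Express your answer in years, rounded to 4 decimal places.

2.0000 years

A zero-coupon bond has a single cash flow at maturity, so its Macaulay duration equals its maturity: 2 years.
(Equivalently: 4 semi-annual periods ÷ 2 = 2 years.)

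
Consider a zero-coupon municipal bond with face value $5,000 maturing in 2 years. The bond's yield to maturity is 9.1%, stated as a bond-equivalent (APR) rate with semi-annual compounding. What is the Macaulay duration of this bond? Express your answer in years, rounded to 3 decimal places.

A zero-coupon bond has a single cash flow at maturity, so its Macaulay duration equals its maturity: 2 years.
(Equivalently: 4 semi-annual periods ÷ 2 = 2 years.)

2.000 years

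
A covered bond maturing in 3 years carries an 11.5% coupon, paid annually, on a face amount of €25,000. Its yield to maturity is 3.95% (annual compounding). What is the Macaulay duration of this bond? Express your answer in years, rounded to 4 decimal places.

Periodic yield y = 0.0395. Discount each cash flow and weight by its year:
  t   CF        PV=CF/(1+0.0395)^t    t·PV
  1     2,875.00     2,765.7528     2,765.7528
  2     2,875.00     2,660.6568     5,321.3136
  3    27,875.00    24,816.5494    74,449.6482
  Σ                 30,242.9590    82,536.7146
Price P = Σ PV = 30,242.9590.
Macaulay duration = Σ(t·PV) / P = 82,536.7146 / 30,242.9590 = 2.72912 years.

2.7291 years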